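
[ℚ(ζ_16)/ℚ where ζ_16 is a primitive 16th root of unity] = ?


[ℚ(ζ_n):ℚ] = deg Φ_n(x) = φ(n). Here φ(16) = 8

[ℚ(ζ_16)/ℚ where ζ_16 is a primitive 16th root of unity] = 8


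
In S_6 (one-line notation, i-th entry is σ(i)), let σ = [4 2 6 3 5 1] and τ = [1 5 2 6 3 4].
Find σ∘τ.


σ∘τ: apply τ first, then σ
1 →τ 1 →σ 4
2 →τ 5 →σ 5
3 →τ 2 →σ 2
4 →τ 6 →σ 1
5 →τ 3 →σ 6
6 →τ 4 →σ 3

σ∘τ = [4 5 2 1 6 3]


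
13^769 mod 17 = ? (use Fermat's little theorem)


Fermat's little theorem: if p is prime and gcd(a,p)=1, then a^(p-1) ≡ 1 (mod p)
p = 17 is prime, gcd(13,17) = 1
Reduce exponent: 769 mod 16 = 1
So 13^769 ≡ 13^1 (mod 17)
13^1 mod 17 = 13

13^769 ≡ 13 (mod 17)


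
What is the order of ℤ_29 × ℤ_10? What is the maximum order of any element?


|ℤ_29 × ℤ_10| = 29 × 10 = 290
Max element order = lcm(29,10) = 290
Cyclic? Yes (gcd=1)

|ℤ_29×ℤ_10| = 290, max element order = 290


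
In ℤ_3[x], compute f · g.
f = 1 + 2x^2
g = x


Expand and collect like terms; reduce coefficients mod 3:
x^0: 1·0 = 0 ≡ 0 (mod 3)
x^1: 1·1 + 0·0 = 1 ≡ 1 (mod 3)
x^2: 0·1 + 2·0 = 0 ≡ 0 (mod 3)
x^3: 2·1 = 2 ≡ 2 (mod 3)
Result: x + 2x^3

f · g = x + 2x^3


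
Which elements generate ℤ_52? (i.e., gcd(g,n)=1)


g generates ℤ_n iff gcd(g,n) = 1
Prime factors of 52: 2, 13
Generators are g ∈ {1,...,51} not divisible by any of these primes.
Generators: {1, 3, 5, 7, 9, 11, 15, 17, 19, 21, 23, 25, 27, 29, 31, 33, 35, 37, 41, 43, 45, 47, 49, 51}
Number of generators = φ(52) = 24

Generators of ℤ_52 = {1, 3, 5, 7, 9, 11, 15, 17, 19, 21, 23, 25, 27, 29, 31, 33, 35, 37, 41, 43, 45, 47, 49, 51}


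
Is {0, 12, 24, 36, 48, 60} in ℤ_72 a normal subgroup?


H = {0, 12, 24, 36, 48, 60} in ℤ_72
ℤ_72 is abelian; every subgroup of an abelian group is normal

Yes, normal subgroup


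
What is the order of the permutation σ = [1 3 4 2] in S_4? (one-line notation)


Cycle decomposition: (2 3 4)
Cycle lengths: 3
Order = lcm(3) = 3

ord(σ) = 3


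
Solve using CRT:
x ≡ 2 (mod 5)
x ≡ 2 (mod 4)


m₁ = 5, m₂ = 4, gcd = 1, so CRT applies. M = m₁·m₂ = 20
Let M₁ = M/m₁ = 4, M₂ = M/m₂ = 5
Find y₁ ≡ M₁⁻¹ (mod m₁): 4⁻¹ ≡ 4 (mod 5)
Find y₂ ≡ M₂⁻¹ (mod m₂): 5⁻¹ ≡ 1 (mod 4)
x = a₁·M₁·y₁ + a₂·M₂·y₂ = 2·4·4 + 2·5·1 = 42
Reduce mod 20: x ≡ 2
Check: 2 mod 5 = 2 ✓, 2 mod 4 = 2 ✓

x ≡ 2 (mod 20)


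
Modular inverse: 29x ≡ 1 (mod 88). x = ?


Use the extended Euclidean algorithm to write 1 = 29·s + 88·t; then s mod 88 is the inverse.
Euclidean algorithm:
  29 = 0·88 + 29
  88 = 3·29 + 1
  29 = 29·1 + 0
gcd(29,88) = 1
Back-substitution gives: 29·(-3) + 88·(1) = 1
So 29⁻¹ ≡ -3 ≡ 85 (mod 88)
Check: 29 × 85 = 2465 ≡ 1 (mod 88) ✓

29⁻¹ ≡ 85 (mod 88)


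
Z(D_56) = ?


Z(G) = {g ∈ G | gx = xg for all x ∈ G}
For even n, Z(D_n) = {e, r^(n/2)}: the 180° rotation r^28 commutes with every reflection and rotation

Z(D_56) = {e, r^28}


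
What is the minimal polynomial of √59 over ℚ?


√59 satisfies x² - 59 = 0, irreducible over ℚ since 59 is squarefree

Minimal polynomial: x² - 59


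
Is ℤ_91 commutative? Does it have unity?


ℤ_91 is a commutative ring with unity 1; 91 = 7×13 is composite, so 7·13 ≡ 0 gives zero divisors (not an integral domain)
Commutative: Yes
Integral domain: No
Has unity: Yes

ℤ_91: Commutative=Yes, Unity=Yes


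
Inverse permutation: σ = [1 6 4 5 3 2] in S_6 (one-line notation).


To find σ⁻¹, swap domain and range:
σ(1) = 1 → σ⁻¹(1) = 1
σ(2) = 6 → σ⁻¹(6) = 2
σ(3) = 4 → σ⁻¹(4) = 3
σ(4) = 5 → σ⁻¹(5) = 4
σ(5) = 3 → σ⁻¹(3) = 5
σ(6) = 2 → σ⁻¹(2) = 6

σ⁻¹ = [1 6 5 3 4 2]


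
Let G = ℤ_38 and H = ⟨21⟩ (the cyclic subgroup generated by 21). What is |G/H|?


|⟨21⟩| = n / gcd(21, 38) = 38 / 1 = 38
H is normal (ℤ_38 is abelian).
|G/H| = |G| / |H| = 38 / 38 = 1

|G/H| = 1


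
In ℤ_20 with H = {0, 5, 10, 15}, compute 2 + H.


2 + H = {2 + h (mod 20) : h ∈ H}
2+0=2, 2+5=7, 2+10=12, 2+15=17

2 + H = {2, 7, 12, 17}


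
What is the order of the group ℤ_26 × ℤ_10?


|A × B| = |A| · |B|
|ℤ_26 × ℤ_10| = 26 × 10 = 260

|ℤ_26 × ℤ_10| = 260


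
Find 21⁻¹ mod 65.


Use the extended Euclidean algorithm to write 1 = 21·s + 65·t; then s mod 65 is the inverse.
Euclidean algorithm:
  21 = 0·65 + 21
  65 = 3·21 + 2
  21 = 10·2 + 1
  2 = 2·1 + 0
gcd(21,65) = 1
Back-substitution gives: 21·(31) + 65·(-10) = 1
So 21⁻¹ ≡ 31 ≡ 31 (mod 65)
Check: 21 × 31 = 651 ≡ 1 (mod 65) ✓

21⁻¹ ≡ 31 (mod 65)


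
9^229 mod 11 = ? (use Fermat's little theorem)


Fermat's little theorem: if p is prime and gcd(a,p)=1, then a^(p-1) ≡ 1 (mod p)
p = 11 is prime, gcd(9,11) = 1
Reduce exponent: 229 mod 10 = 9
So 9^229 ≡ 9^9 (mod 11)
9^9 mod 11 = 5

9^229 ≡ 5 (mod 11)


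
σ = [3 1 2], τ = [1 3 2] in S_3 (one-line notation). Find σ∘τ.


σ∘τ: apply τ first, then σ
1 →τ 1 →σ 3
2 →τ 3 →σ 2
3 →τ 2 →σ 1

σ∘τ = [3 2 1]


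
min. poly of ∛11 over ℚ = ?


∛11 satisfies x³ - 11 = 0, irreducible over ℚ (no rational root; 11 is not a perfect cube)

Minimal polynomial: x³ - 11


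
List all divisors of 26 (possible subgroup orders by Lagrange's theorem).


Lagrange's theorem: |H| divides |G|
|G| = 26
Divisors of 26: 1, 2, 13, 26

Possible subgroup orders: {1, 2, 13, 26}


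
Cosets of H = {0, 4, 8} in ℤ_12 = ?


H = {0, 4, 8}, |H| = 3
Number of cosets = |G|/|H| = 12/3 = 4
0 + H = {0, 4, 8}
1 + H = {1, 5, 9}
2 + H = {2, 6, 10}
3 + H = {3, 7, 11}

Cosets: 0+H={0,4,8}; 1+H={1,5,9}; 2+H={2,6,10}; 3+H={3,7,11}


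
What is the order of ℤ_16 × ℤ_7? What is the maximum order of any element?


|ℤ_16 × ℤ_7| = 16 × 7 = 112
Max element order = lcm(16,7) = 112
Cyclic? Yes (gcd=1)

|ℤ_16×ℤ_7| = 112, max element order = 112


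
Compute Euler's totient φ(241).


Factor n: 241 = 241
φ(n) = n · ∏(1 - 1/p) over distinct primes p | n
φ(241) = 241 · (1 - 1/241) = 240

φ(241) = 240


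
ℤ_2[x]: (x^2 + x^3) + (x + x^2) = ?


Add coefficients mod 2:
x^0: 0 + 0 = 0 (mod 2)
x^1: 0 + 1 = 1 (mod 2)
x^2: 1 + 1 = 0 (mod 2)
x^3: 1 + 0 = 1 (mod 2)
Result: x + x^3

f + g = x + x^3


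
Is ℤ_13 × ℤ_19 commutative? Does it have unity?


Direct product ring; commutative with unity (1,1); but (1,0)·(0,1) = (0,0) gives zero divisors, so not an integral domain
Commutative: Yes
Integral domain: No
Has unity: Yes

ℤ_13 × ℤ_19: Commutative=Yes, Unity=Yes


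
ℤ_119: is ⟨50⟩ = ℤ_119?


g generates ℤ_n iff gcd(g, n) = 1
gcd(50, 119) = 1
Since gcd = 1, 50 is a generator.

Yes, 50 generates ℤ_119


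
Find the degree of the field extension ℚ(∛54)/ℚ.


∛54 has minimal polynomial x³ - 54 (irreducible over ℚ since 54 is not a perfect cube)

[ℚ(∛54)/ℚ] = 3


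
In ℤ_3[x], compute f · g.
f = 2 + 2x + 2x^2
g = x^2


Expand and collect like terms; reduce coefficients mod 3:
x^0: 2·0 = 0 ≡ 0 (mod 3)
x^1: 2·0 + 2·0 = 0 ≡ 0 (mod 3)
x^2: 2·1 + 2·0 + 2·0 = 2 ≡ 2 (mod 3)
x^3: 2·1 + 2·0 = 2 ≡ 2 (mod 3)
x^4: 2·1 = 2 ≡ 2 (mod 3)
Result: 2x^2 + 2x^3 + 2x^4

f · g = 2x^2 + 2x^3 + 2x^4


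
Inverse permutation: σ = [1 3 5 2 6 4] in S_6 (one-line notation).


To find σ⁻¹, swap domain and range:
σ(1) = 1 → σ⁻¹(1) = 1
σ(2) = 3 → σ⁻¹(3) = 2
σ(3) = 5 → σ⁻¹(5) = 3
σ(4) = 2 → σ⁻¹(2) = 4
σ(5) = 6 → σ⁻¹(6) = 5
σ(6) = 4 → σ⁻¹(4) = 6

σ⁻¹ = [1 4 2 6 3 5]


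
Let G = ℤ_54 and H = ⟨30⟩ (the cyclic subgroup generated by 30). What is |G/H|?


|⟨30⟩| = n / gcd(30, 54) = 54 / 6 = 9
H is normal (ℤ_54 is abelian).
|G/H| = |G| / |H| = 54 / 9 = 6

|G/H| = 6


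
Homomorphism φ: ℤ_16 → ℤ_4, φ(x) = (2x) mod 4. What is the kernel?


Kernel = preimage of identity
ker(φ) = {x ∈ ℤ_16 : 2x ≡ 0 (mod 4)}. Since 4 | 16, φ is well-defined. The kernel is the cyclic subgroup ⟨2⟩ of ℤ_16 (order 8), i.e. {0, 2, 4, 6, 8, 10, 12, 14}

ker(φ) = {0, 2, 4, 6, 8, 10, 12, 14}


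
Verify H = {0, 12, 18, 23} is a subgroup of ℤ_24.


Subgroup test for H = {0, 12, 18, 23} in (ℤ_24, +):
(1) 0 ∈ H? Yes
(2) Closure: for all a,b ∈ H, (a+b) mod 24 ∈ H? No  [counterexample: 12 + 18 = 6 ∉ H]
(3) Inverses: for all a ∈ H, -a mod 24 ∈ H? No

No, H is not a subgroup of ℤ_24


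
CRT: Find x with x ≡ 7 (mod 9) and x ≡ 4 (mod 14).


m₁ = 9, m₂ = 14, gcd = 1, so CRT applies. M = m₁·m₂ = 126
Let M₁ = M/m₁ = 14, M₂ = M/m₂ = 9
Find y₁ ≡ M₁⁻¹ (mod m₁): 14⁻¹ ≡ 2 (mod 9)
Find y₂ ≡ M₂⁻¹ (mod m₂): 9⁻¹ ≡ 11 (mod 14)
x = a₁·M₁·y₁ + a₂·M₂·y₂ = 7·14·2 + 4·9·11 = 592
Reduce mod 126: x ≡ 88
Check: 88 mod 9 = 7 ✓, 88 mod 14 = 4 ✓

x ≡ 88 (mod 126)


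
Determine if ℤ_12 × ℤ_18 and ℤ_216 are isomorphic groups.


Comparing ℤ_12 × ℤ_18 and ℤ_216:
gcd(12,18) = 6 ≠ 1. Max element order in ℤ_12×ℤ_18 is lcm(12,18) = 36 < 216, so it has no element of order 216

No, ℤ_12 × ℤ_18 ≇ ℤ_216


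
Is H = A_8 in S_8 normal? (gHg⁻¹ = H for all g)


H = A_8 in S_8
A_8 has index 2 in S_8, and every subgroup of index 2 is normal

Yes, normal subgroup


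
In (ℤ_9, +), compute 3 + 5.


Operation: addition mod 9
3 + 5 = (a + b) mod 9 with a = 3, b = 5

3 + 5 = 8


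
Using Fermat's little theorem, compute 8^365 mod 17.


Fermat's little theorem: if p is prime and gcd(a,p)=1, then a^(p-1) ≡ 1 (mod p)
p = 17 is prime, gcd(8,17) = 1
Reduce exponent: 365 mod 16 = 13
So 8^365 ≡ 8^13 (mod 17)
8^13 mod 17 = 9

8^365 ≡ 9 (mod 17)


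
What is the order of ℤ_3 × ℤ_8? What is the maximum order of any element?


|ℤ_3 × ℤ_8| = 3 × 8 = 24
Max element order = lcm(3,8) = 24
Cyclic? Yes (gcd=1)

|ℤ_3×ℤ_8| = 24, max element order = 24


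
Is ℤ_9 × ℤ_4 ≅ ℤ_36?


Comparing ℤ_9 × ℤ_4 and ℤ_36:
gcd(9,4) = 1, so ℤ_9 × ℤ_4 ≅ ℤ_36 (CRT)

Yes, ℤ_9 × ℤ_4 ≅ ℤ_36


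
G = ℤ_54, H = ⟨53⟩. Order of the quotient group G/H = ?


|⟨53⟩| = n / gcd(53, 54) = 54 / 1 = 54
H is normal (ℤ_54 is abelian).
|G/H| = |G| / |H| = 54 / 54 = 1

|G/H| = 1


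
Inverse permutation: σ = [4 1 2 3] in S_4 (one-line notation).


To find σ⁻¹, swap domain and range:
σ(1) = 4 → σ⁻¹(4) = 1
σ(2) = 1 → σ⁻¹(1) = 2
σ(3) = 2 → σ⁻¹(2) = 3
σ(4) = 3 → σ⁻¹(3) = 4

σ⁻¹ = [2 3 4 1]


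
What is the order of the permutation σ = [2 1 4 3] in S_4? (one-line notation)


Cycle decomposition: (1 2) (3 4)
Cycle lengths: 2, 2
Order = lcm(2, 2) = 2

ord(σ) = 2


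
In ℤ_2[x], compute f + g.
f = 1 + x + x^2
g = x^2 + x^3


Add coefficients mod 2:
x^0: 1 + 0 = 1 (mod 2)
x^1: 1 + 0 = 1 (mod 2)
x^2: 1 + 1 = 0 (mod 2)
x^3: 0 + 1 = 1 (mod 2)
Result: 1 + x + x^3

f + g = 1 + x + x^3


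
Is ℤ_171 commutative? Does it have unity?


ℤ_171 is a commutative ring with unity 1; 171 = 3×57 is composite, so 3·57 ≡ 0 gives zero divisors (not an integral domain)
Commutative: Yes
Integral domain: No
Has unity: Yes

ℤ_171: Commutative=Yes, Unity=Yes


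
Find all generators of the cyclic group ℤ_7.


g generates ℤ_n iff gcd(g,n) = 1
Checking each g ∈ {1,...,6}:
gcd(1,7) = 1
gcd(2,7) = 1
gcd(3,7) = 1
gcd(4,7) = 1
gcd(5,7) = 1
gcd(6,7) = 1
Generators: {1, 2, 3, 4, 5, 6}
Number of generators = φ(7) = 6

Generators of ℤ_7 = {1, 2, 3, 4, 5, 6}


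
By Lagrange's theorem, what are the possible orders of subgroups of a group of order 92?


Lagrange's theorem: |H| divides |G|
|G| = 92
Divisors of 92: 1, 2, 4, 23, 46, 92

Possible subgroup orders: {1, 2, 4, 23, 46, 92}


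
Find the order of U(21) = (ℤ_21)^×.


U(n) is the group of units mod n; |U(n)| = φ(n)
|U(21)| = φ(21) = 12

|U(21) = (ℤ_21)^×| = 12


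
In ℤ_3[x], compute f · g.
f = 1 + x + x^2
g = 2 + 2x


Expand and collect like terms; reduce coefficients mod 3:
x^0: 1·2 = 2 ≡ 2 (mod 3)
x^1: 1·2 + 1·2 = 4 ≡ 1 (mod 3)
x^2: 1·2 + 1·2 = 4 ≡ 1 (mod 3)
x^3: 1·2 = 2 ≡ 2 (mod 3)
Result: 2 + x + x^2 + 2x^3

f · g = 2 + x + x^2 + 2x^3


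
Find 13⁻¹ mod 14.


Use the extended Euclidean algorithm to write 1 = 13·s + 14·t; then s mod 14 is the inverse.
Euclidean algorithm:
  13 = 0·14 + 13
  14 = 1·13 + 1
  13 = 13·1 + 0
gcd(13,14) = 1
Back-substitution gives: 13·(-1) + 14·(1) = 1
So 13⁻¹ ≡ -1 ≡ 13 (mod 14)
Check: 13 × 13 = 169 ≡ 1 (mod 14) ✓

13⁻¹ ≡ 13 (mod 14)


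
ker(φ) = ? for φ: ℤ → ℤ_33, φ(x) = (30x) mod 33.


Kernel = preimage of identity
ker(φ) = {x ∈ ℤ : 30x ≡ 0 (mod 33)}. gcd(30,33) = 3, so 30x ≡ 0 (mod 33) ⟺ x ≡ 0 (mod 33/3 = 11). Hence ker(φ) = 11ℤ

ker(φ) = 11ℤ


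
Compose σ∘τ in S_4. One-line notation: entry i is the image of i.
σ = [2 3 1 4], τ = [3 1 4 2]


σ∘τ: apply τ first, then σ
1 →τ 3 →σ 1
2 →τ 1 →σ 2
3 →τ 4 →σ 4
4 →τ 2 →σ 3

σ∘τ = [1 2 4 3]


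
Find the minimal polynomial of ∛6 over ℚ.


∛6 satisfies x³ - 6 = 0, irreducible over ℚ (no rational root; 6 is not a perfect cube)

Minimal polynomial: x³ - 6


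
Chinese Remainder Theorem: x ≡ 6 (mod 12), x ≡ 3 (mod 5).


m₁ = 12, m₂ = 5, gcd = 1, so CRT applies. M = m₁·m₂ = 60
Let M₁ = M/m₁ = 5, M₂ = M/m₂ = 12
Find y₁ ≡ M₁⁻¹ (mod m₁): 5⁻¹ ≡ 5 (mod 12)
Find y₂ ≡ M₂⁻¹ (mod m₂): 12⁻¹ ≡ 3 (mod 5)
x = a₁·M₁·y₁ + a₂·M₂·y₂ = 6·5·5 + 3·12·3 = 258
Reduce mod 60: x ≡ 18
Check: 18 mod 12 = 6 ✓, 18 mod 5 = 3 ✓

x ≡ 18 (mod 60)


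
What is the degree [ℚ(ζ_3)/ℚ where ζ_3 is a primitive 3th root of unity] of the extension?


[ℚ(ζ_n):ℚ] = deg Φ_n(x) = φ(n). Here φ(3) = 2

[ℚ(ζ_3)/ℚ where ζ_3 is a primitive 3th root of unity] = 2


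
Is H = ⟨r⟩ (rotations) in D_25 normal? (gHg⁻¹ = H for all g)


H = ⟨r⟩ (rotations) in D_25
The rotation subgroup ⟨r⟩ has index 2 in D_25, so it is normal

Yes, normal subgroup


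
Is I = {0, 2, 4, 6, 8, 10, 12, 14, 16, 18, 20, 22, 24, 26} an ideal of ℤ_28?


Check ideal conditions for I = {0, 2, 4, 6, 8, 10, 12, 14, 16, 18, 20, 22, 24, 26} in ℤ_28:
(1) I is an additive subgroup? Yes
(2) For r ∈ ℤ_28 and a ∈ I: r·a ∈ I? Yes

Yes, I is an ideal of ℤ_28


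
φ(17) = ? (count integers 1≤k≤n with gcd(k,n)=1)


φ(n) = count of k ∈ {1,...,n} with gcd(k,n)=1
Coprimes to 17: {1, 2, 3, 4, 5, 6, 7, 8, 9, 10, 11, 12, 13, 14, 15, 16}
Count: 16

φ(17) = 16


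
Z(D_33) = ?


Z(G) = {g ∈ G | gx = xg for all x ∈ G}
For odd n, Z(D_n) = {e}: no nontrivial rotation commutes with all reflections

Z(D_33) = {e}


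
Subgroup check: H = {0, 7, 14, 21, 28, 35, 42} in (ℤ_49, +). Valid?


Subgroup test for H = {0, 7, 14, 21, 28, 35, 42} in (ℤ_49, +):
(1) 0 ∈ H? Yes
(2) Closure: for all a,b ∈ H, (a+b) mod 49 ∈ H? Yes
(3) Inverses: for all a ∈ H, -a mod 49 ∈ H? Yes

Yes, H is a subgroup of ℤ_49


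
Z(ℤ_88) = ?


Z(G) = {g ∈ G | gx = xg for all x ∈ G}
ℤ_88 is abelian, so Z(G) = G

Z(ℤ_88) = ℤ_88


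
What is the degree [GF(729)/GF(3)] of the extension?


GF(729) = GF(3^6), so the extension degree is 6

[GF(729)/GF(3)] = 6


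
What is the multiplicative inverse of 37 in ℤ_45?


Use the extended Euclidean algorithm to write 1 = 37·s + 45·t; then s mod 45 is the inverse.
Euclidean algorithm:
  37 = 0·45 + 37
  45 = 1·37 + 8
  37 = 4·8 + 5
  8 = 1·5 + 3
  5 = 1·3 + 2
  3 = 1·2 + 1
  2 = 2·1 + 0
gcd(37,45) = 1
Back-substitution gives: 37·(-17) + 45·(14) = 1
So 37⁻¹ ≡ -17 ≡ 28 (mod 45)
Check: 37 × 28 = 1036 ≡ 1 (mod 45) ✓

37⁻¹ ≡ 28 (mod 45)


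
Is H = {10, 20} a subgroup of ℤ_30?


Subgroup test for H = {10, 20} in (ℤ_30, +):
(1) 0 ∈ H? No
(2) Closure: for all a,b ∈ H, (a+b) mod 30 ∈ H? No  [counterexample: 10 + 20 = 0 ∉ H]
(3) Inverses: for all a ∈ H, -a mod 30 ∈ H? Yes

No, H is not a subgroup of ℤ_30


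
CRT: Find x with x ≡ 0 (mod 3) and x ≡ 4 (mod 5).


m₁ = 3, m₂ = 5, gcd = 1, so CRT applies. M = m₁·m₂ = 15
Let M₁ = M/m₁ = 5, M₂ = M/m₂ = 3
Find y₁ ≡ M₁⁻¹ (mod m₁): 5⁻¹ ≡ 2 (mod 3)
Find y₂ ≡ M₂⁻¹ (mod m₂): 3⁻¹ ≡ 2 (mod 5)
x = a₁·M₁·y₁ + a₂·M₂·y₂ = 0·5·2 + 4·3·2 = 24
Reduce mod 15: x ≡ 9
Check: 9 mod 3 = 0 ✓, 9 mod 5 = 4 ✓

x ≡ 9 (mod 15)


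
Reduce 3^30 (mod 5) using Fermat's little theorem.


Fermat's little theorem: if p is prime and gcd(a,p)=1, then a^(p-1) ≡ 1 (mod p)
p = 5 is prime, gcd(3,5) = 1
Reduce exponent: 30 mod 4 = 2
So 3^30 ≡ 3^2 (mod 5)
3^2 mod 5 = 4

3^30 ≡ 4 (mod 5)


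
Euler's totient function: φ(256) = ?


Factor n: 256 = 2^8
φ(n) = n · ∏(1 - 1/p) over distinct primes p | n
φ(256) = 256 · (1 - 1/2) = 128

φ(256) = 128


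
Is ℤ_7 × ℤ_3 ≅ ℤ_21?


Comparing ℤ_7 × ℤ_3 and ℤ_21:
gcd(7,3) = 1, so ℤ_7 × ℤ_3 ≅ ℤ_21 (CRT)

Yes, ℤ_7 × ℤ_3 ≅ ℤ_21


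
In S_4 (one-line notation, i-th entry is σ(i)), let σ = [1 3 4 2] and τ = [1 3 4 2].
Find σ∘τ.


σ∘τ: apply τ first, then σ
1 →τ 1 →σ 1
2 →τ 3 →σ 4
3 →τ 4 →σ 2
4 →τ 2 →σ 3

σ∘τ = [1 4 2 3]


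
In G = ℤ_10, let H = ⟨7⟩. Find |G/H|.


|⟨7⟩| = n / gcd(7, 10) = 10 / 1 = 10
H is normal (ℤ_10 is abelian).
|G/H| = |G| / |H| = 10 / 10 = 1

|G/H| = 1


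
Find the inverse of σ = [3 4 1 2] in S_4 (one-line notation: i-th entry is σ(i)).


To find σ⁻¹, swap domain and range:
σ(1) = 3 → σ⁻¹(3) = 1
σ(2) = 4 → σ⁻¹(4) = 2
σ(3) = 1 → σ⁻¹(1) = 3
σ(4) = 2 → σ⁻¹(2) = 4

σ⁻¹ = [3 4 1 2]


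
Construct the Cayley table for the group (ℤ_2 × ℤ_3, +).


Elements: {(0,0), (0,1), (0,2), (1,0), (1,1), (1,2)}
Operation: componentwise addition mod (2, 3)
Entry (a, b) = ((a₁+b₁) mod 2, (a₂+b₂) mod 3)

Cayley table:
      | (0,0) | (0,1) | (0,2) | (1,0) | (1,1) | (1,2)
(0,0) | (0,0) | (0,1) | (0,2) | (1,0) | (1,1) | (1,2)
(0,1) | (0,1) | (0,2) | (0,0) | (1,1) | (1,2) | (1,0)
(0,2) | (0,2) | (0,0) | (0,1) | (1,2) | (1,0) | (1,1)
(1,0) | (1,0) | (1,1) | (1,2) | (0,0) | (0,1) | (0,2)
(1,1) | (1,1) | (1,2) | (1,0) | (0,1) | (0,2) | (0,0)
(1,2) | (1,2) | (1,0) | (1,1) | (0,2) | (0,0) | (0,1)


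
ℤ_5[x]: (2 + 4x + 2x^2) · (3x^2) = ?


Expand and collect like terms; reduce coefficients mod 5:
x^0: 2·0 = 0 ≡ 0 (mod 5)
x^1: 2·0 + 4·0 = 0 ≡ 0 (mod 5)
x^2: 2·3 + 4·0 + 2·0 = 6 ≡ 1 (mod 5)
x^3: 4·3 + 2·0 = 12 ≡ 2 (mod 5)
x^4: 2·3 = 6 ≡ 1 (mod 5)
Result: x^2 + 2x^3 + x^4

f · g = x^2 + 2x^3 + x^4


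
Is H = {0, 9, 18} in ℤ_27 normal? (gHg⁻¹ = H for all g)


H = {0, 9, 18} in ℤ_27
ℤ_27 is abelian; every subgroup of an abelian group is normal

Yes, normal subgroup


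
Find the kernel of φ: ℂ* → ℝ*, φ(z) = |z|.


Kernel = preimage of identity
ker(φ) = {z ∈ ℂ* | |z| = 1} = unit circle S¹

ker(φ) = S¹ (unit circle)


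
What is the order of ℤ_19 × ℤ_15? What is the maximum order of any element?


|ℤ_19 × ℤ_15| = 19 × 15 = 285
Max element order = lcm(19,15) = 285
Cyclic? Yes (gcd=1)

|ℤ_19×ℤ_15| = 285, max element order = 285


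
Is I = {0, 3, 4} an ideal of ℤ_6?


Check ideal conditions for I = {0, 3, 4} in ℤ_6:
(1) I is an additive subgroup? No
(2) For r ∈ ℤ_6 and a ∈ I: r·a ∈ I? No  [counterexample: r=2, a=4, r·a mod 6 = 2 ∉ I]

No, I is not an ideal of ℤ_6


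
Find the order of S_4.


|S_n| = n! (number of permutations of n symbols)
|S_4| = 4! = 24

|S_4| = 24


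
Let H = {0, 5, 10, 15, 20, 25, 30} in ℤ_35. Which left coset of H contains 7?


7 + H = {7 + h (mod 35) : h ∈ H}
7+0=7, 7+5=12, 7+10=17, 7+15=22, 7+20=27, 7+25=32, 7+30=2
7 + H = {2, 7, 12, 17, 22, 27, 32} = 2 + H

7 + H = {2, 7, 12, 17, 22, 27, 32}


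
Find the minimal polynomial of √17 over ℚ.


√17 satisfies x² - 17 = 0, irreducible over ℚ since 17 is squarefree

Minimal polynomial: x² - 17


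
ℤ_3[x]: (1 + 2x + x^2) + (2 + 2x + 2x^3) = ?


Add coefficients mod 3:
x^0: 1 + 2 = 0 (mod 3)
x^1: 2 + 2 = 1 (mod 3)
x^2: 1 + 0 = 1 (mod 3)
x^3: 0 + 2 = 2 (mod 3)
Result: x + x^2 + 2x^3

f + g = x + x^2 + 2x^3


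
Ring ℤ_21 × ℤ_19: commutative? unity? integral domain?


Direct product ring; commutative with unity (1,1); but (1,0)·(0,1) = (0,0) gives zero divisors, so not an integral domain
Commutative: Yes
Integral domain: No
Has unity: Yes

ℤ_21 × ℤ_19: Commutative=Yes, Unity=Yes


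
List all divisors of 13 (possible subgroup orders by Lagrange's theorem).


Lagrange's theorem: |H| divides |G|
|G| = 13
Divisors of 13: 1, 13

Possible subgroup orders: {1, 13}


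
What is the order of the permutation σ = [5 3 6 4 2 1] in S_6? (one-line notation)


Cycle decomposition: (1 5 2 3 6)
Cycle lengths: 5
Order = lcm(5) = 5

ord(σ) = 5


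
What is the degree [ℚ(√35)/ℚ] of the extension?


√35 has minimal polynomial x² - 35 (irreducible over ℚ since 35 is squarefree)

[ℚ(√35)/ℚ] = 2


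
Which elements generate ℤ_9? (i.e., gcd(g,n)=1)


g generates ℤ_n iff gcd(g,n) = 1
Checking each g ∈ {1,...,8}:
gcd(1,9) = 1
gcd(2,9) = 1
gcd(3,9) = 3
gcd(4,9) = 1
gcd(5,9) = 1
gcd(6,9) = 3
gcd(7,9) = 1
gcd(8,9) = 1
Generators: {1, 2, 4, 5, 7, 8}
Number of generators = φ(9) = 6

Generators of ℤ_9 = {1, 2, 4, 5, 7, 8}


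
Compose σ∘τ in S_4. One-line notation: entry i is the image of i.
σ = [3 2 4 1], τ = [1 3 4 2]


σ∘τ: apply τ first, then σ
1 →τ 1 →σ 3
2 →τ 3 →σ 4
3 →τ 4 →σ 1
4 →τ 2 →σ 2

σ∘τ = [3 4 1 2]


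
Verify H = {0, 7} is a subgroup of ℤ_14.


Subgroup test for H = {0, 7} in (ℤ_14, +):
(1) 0 ∈ H? Yes
(2) Closure: for all a,b ∈ H, (a+b) mod 14 ∈ H? Yes
(3) Inverses: for all a ∈ H, -a mod 14 ∈ H? Yes

Yes, H is a subgroup of ℤ_14


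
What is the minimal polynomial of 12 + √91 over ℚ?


Let α = 12 + √91. Then α - 12 = √91, so (α - 12)² = 91, giving α² - 24α + 53 = 0. Degree 2 and α ∉ ℚ, so this is the minimal polynomial.

Minimal polynomial: x² - 24x + 53


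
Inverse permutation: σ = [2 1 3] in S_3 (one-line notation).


To find σ⁻¹, swap domain and range:
σ(1) = 2 → σ⁻¹(2) = 1
σ(2) = 1 → σ⁻¹(1) = 2
σ(3) = 3 → σ⁻¹(3) = 3

σ⁻¹ = [2 1 3]


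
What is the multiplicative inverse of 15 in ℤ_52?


Use the extended Euclidean algorithm to write 1 = 15·s + 52·t; then s mod 52 is the inverse.
Euclidean algorithm:
  15 = 0·52 + 15
  52 = 3·15 + 7
  15 = 2·7 + 1
  7 = 7·1 + 0
gcd(15,52) = 1
Back-substitution gives: 15·(7) + 52·(-2) = 1
So 15⁻¹ ≡ 7 ≡ 7 (mod 52)
Check: 15 × 7 = 105 ≡ 1 (mod 52) ✓

15⁻¹ ≡ 7 (mod 52)


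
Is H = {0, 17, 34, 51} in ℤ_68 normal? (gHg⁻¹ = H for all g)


H = {0, 17, 34, 51} in ℤ_68
ℤ_68 is abelian; every subgroup of an abelian group is normal

Yes, normal subgroup


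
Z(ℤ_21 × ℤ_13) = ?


Z(G) = {g ∈ G | gx = xg for all x ∈ G}
Direct product of abelian groups is abelian, so Z(G) = G

Z(ℤ_21 × ℤ_13) = ℤ_21 × ℤ_13


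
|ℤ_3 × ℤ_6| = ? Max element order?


|ℤ_3 × ℤ_6| = 3 × 6 = 18
Max element order = lcm(3,6) = 6
Cyclic? No (gcd=3)

|ℤ_3×ℤ_6| = 18, max element order = 6


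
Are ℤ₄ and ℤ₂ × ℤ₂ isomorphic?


Comparing ℤ₄ and ℤ₂ × ℤ₂:
ℤ₄ has an element of order 4; ℤ₂×ℤ₂ has exponent 2

No, ℤ₄ ≇ ℤ₂ × ℤ₂


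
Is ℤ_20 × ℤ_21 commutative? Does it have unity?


Direct product ring; commutative with unity (1,1); but (1,0)·(0,1) = (0,0) gives zero divisors, so not an integral domain
Commutative: Yes
Integral domain: No
Has unity: Yes

ℤ_20 × ℤ_21: Commutative=Yes, Unity=Yes


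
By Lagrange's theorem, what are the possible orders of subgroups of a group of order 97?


Lagrange's theorem: |H| divides |G|
|G| = 97
Divisors of 97: 1, 97

Possible subgroup orders: {1, 97}


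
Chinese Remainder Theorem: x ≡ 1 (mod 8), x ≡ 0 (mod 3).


m₁ = 8, m₂ = 3, gcd = 1, so CRT applies. M = m₁·m₂ = 24
Let M₁ = M/m₁ = 3, M₂ = M/m₂ = 8
Find y₁ ≡ M₁⁻¹ (mod m₁): 3⁻¹ ≡ 3 (mod 8)
Find y₂ ≡ M₂⁻¹ (mod m₂): 8⁻¹ ≡ 2 (mod 3)
x = a₁·M₁·y₁ + a₂·M₂·y₂ = 1·3·3 + 0·8·2 = 9
Reduce mod 24: x ≡ 9
Check: 9 mod 8 = 1 ✓, 9 mod 3 = 0 ✓

x ≡ 9 (mod 24)


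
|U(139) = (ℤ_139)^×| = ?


U(n) is the group of units mod n; |U(n)| = φ(n)
|U(139)| = φ(139) = 138

|U(139) = (ℤ_139)^×| = 138


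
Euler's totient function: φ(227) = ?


Factor n: 227 = 227
φ(n) = n · ∏(1 - 1/p) over distinct primes p | n
φ(227) = 227 · (1 - 1/227) = 226

φ(227) = 226


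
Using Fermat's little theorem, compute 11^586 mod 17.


Fermat's little theorem: if p is prime and gcd(a,p)=1, then a^(p-1) ≡ 1 (mod p)
p = 17 is prime, gcd(11,17) = 1
Reduce exponent: 586 mod 16 = 10
So 11^586 ≡ 11^10 (mod 17)
11^10 mod 17 = 15

11^586 ≡ 15 (mod 17)


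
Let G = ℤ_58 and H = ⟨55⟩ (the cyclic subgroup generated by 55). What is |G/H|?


|⟨55⟩| = n / gcd(55, 58) = 58 / 1 = 58
H is normal (ℤ_58 is abelian).
|G/H| = |G| / |H| = 58 / 58 = 1

|G/H| = 1


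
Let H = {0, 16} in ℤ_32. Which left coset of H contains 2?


2 + H = {2 + h (mod 32) : h ∈ H}
2+0=2, 2+16=18

2 + H = {2, 18}


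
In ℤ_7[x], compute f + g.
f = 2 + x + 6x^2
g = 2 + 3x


Add coefficients mod 7:
x^0: 2 + 2 = 4 (mod 7)
x^1: 1 + 3 = 4 (mod 7)
x^2: 6 + 0 = 6 (mod 7)
Result: 4 + 4x + 6x^2

f + g = 4 + 4x + 6x^2


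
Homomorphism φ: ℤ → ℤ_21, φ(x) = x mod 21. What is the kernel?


Kernel = preimage of identity
ker(φ) = {x ∈ ℤ : x ≡ 0 (mod 21)} = 21ℤ = {0, ±21, ±42, ...}

ker(φ) = 21ℤ


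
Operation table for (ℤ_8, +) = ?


Elements: {0, 1, 2, 3, 4, 5, 6, 7}
Operation: addition mod 8
Entry (a, b) = (a + b) mod 8

Cayley table:
  | 0 | 1 | 2 | 3 | 4 | 5 | 6 | 7
0 | 0 | 1 | 2 | 3 | 4 | 5 | 6 | 7
1 | 1 | 2 | 3 | 4 | 5 | 6 | 7 | 0
2 | 2 | 3 | 4 | 5 | 6 | 7 | 0 | 1
3 | 3 | 4 | 5 | 6 | 7 | 0 | 1 | 2
4 | 4 | 5 | 6 | 7 | 0 | 1 | 2 | 3
5 | 5 | 6 | 7 | 0 | 1 | 2 | 3 | 4
6 | 6 | 7 | 0 | 1 | 2 | 3 | 4 | 5
7 | 7 | 0 | 1 | 2 | 3 | 4 | 5 | 6


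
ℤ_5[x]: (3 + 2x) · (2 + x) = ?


Expand and collect like terms; reduce coefficients mod 5:
x^0: 3·2 = 6 ≡ 1 (mod 5)
x^1: 3·1 + 2·2 = 7 ≡ 2 (mod 5)
x^2: 2·1 = 2 ≡ 2 (mod 5)
Result: 1 + 2x + 2x^2

f · g = 1 + 2x + 2x^2


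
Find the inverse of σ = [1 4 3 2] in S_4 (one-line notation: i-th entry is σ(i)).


To find σ⁻¹, swap domain and range:
σ(1) = 1 → σ⁻¹(1) = 1
σ(2) = 4 → σ⁻¹(4) = 2
σ(3) = 3 → σ⁻¹(3) = 3
σ(4) = 2 → σ⁻¹(2) = 4

σ⁻¹ = [1 4 3 2]


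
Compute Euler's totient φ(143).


Factor n: 143 = 11 × 13
φ(n) = n · ∏(1 - 1/p) over distinct primes p | n
φ(143) = 143 · (1 - 1/11) · (1 - 1/13) = 120

φ(143) = 120


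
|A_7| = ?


|A_n| = n!/2 (even permutations)
|A_7| = 7!/2 = 5040/2 = 2520

|A_7| = 2520


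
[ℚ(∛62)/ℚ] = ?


∛62 has minimal polynomial x³ - 62 (irreducible over ℚ since 62 is not a perfect cube)

[ℚ(∛62)/ℚ] = 3


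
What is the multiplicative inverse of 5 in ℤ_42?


Use the extended Euclidean algorithm to write 1 = 5·s + 42·t; then s mod 42 is the inverse.
Euclidean algorithm:
  5 = 0·42 + 5
  42 = 8·5 + 2
  5 = 2·2 + 1
  2 = 2·1 + 0
gcd(5,42) = 1
Back-substitution gives: 5·(17) + 42·(-2) = 1
So 5⁻¹ ≡ 17 ≡ 17 (mod 42)
Check: 5 × 17 = 85 ≡ 1 (mod 42) ✓

5⁻¹ ≡ 17 (mod 42)


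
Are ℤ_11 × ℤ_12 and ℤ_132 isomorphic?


Comparing ℤ_11 × ℤ_12 and ℤ_132:
gcd(11,12) = 1, so ℤ_11 × ℤ_12 ≅ ℤ_132 (CRT)

Yes, ℤ_11 × ℤ_12 ≅ ℤ_132


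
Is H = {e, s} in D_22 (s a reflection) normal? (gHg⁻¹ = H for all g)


H = {e, s} in D_22 (s a reflection)
r·s·r⁻¹ = sr⁻² ≠ s for n ≥ 3, so {e, s} is not closed under conjugation

No, not a normal subgroup


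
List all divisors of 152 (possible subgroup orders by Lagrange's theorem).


Lagrange's theorem: |H| divides |G|
|G| = 152
Divisors of 152: 1, 2, 4, 8, 19, 38, 76, 152

Possible subgroup orders: {1, 2, 4, 8, 19, 38, 76, 152}


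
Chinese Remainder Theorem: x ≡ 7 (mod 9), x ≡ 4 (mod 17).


m₁ = 9, m₂ = 17, gcd = 1, so CRT applies. M = m₁·m₂ = 153
Let M₁ = M/m₁ = 17, M₂ = M/m₂ = 9
Find y₁ ≡ M₁⁻¹ (mod m₁): 17⁻¹ ≡ 8 (mod 9)
Find y₂ ≡ M₂⁻¹ (mod m₂): 9⁻¹ ≡ 2 (mod 17)
x = a₁·M₁·y₁ + a₂·M₂·y₂ = 7·17·8 + 4·9·2 = 1024
Reduce mod 153: x ≡ 106
Check: 106 mod 9 = 7 ✓, 106 mod 17 = 4 ✓

x ≡ 106 (mod 153)


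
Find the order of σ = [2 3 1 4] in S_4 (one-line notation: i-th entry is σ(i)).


Cycle decomposition: (1 2 3)
Cycle lengths: 3
Order = lcm(3) = 3

ord(σ) = 3


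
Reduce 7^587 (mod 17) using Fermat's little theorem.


Fermat's little theorem: if p is prime and gcd(a,p)=1, then a^(p-1) ≡ 1 (mod p)
p = 17 is prime, gcd(7,17) = 1
Reduce exponent: 587 mod 16 = 11
So 7^587 ≡ 7^11 (mod 17)
7^11 mod 17 = 14

7^587 ≡ 14 (mod 17)


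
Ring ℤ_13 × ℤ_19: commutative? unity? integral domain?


Direct product ring; commutative with unity (1,1); but (1,0)·(0,1) = (0,0) gives zero divisors, so not an integral domain
Commutative: Yes
Integral domain: No
Has unity: Yes

ℤ_13 × ℤ_19: Commutative=Yes, Unity=Yes


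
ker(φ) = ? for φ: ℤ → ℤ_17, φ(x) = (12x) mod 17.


Kernel = preimage of identity
ker(φ) = {x ∈ ℤ : 12x ≡ 0 (mod 17)}. gcd(12,17) = 1, so 12x ≡ 0 (mod 17) ⟺ x ≡ 0 (mod 17/1 = 17). Hence ker(φ) = 17ℤ

ker(φ) = 17ℤ


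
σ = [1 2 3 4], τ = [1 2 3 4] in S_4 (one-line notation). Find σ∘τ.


σ∘τ: apply τ first, then σ
1 →τ 1 →σ 1
2 →τ 2 →σ 2
3 →τ 3 →σ 3
4 →τ 4 →σ 4

σ∘τ = [1 2 3 4]


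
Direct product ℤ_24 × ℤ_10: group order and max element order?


|ℤ_24 × ℤ_10| = 24 × 10 = 240
Max element order = lcm(24,10) = 120
Cyclic? No (gcd=2)

|ℤ_24×ℤ_10| = 240, max element order = 120


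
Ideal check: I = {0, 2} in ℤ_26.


Check ideal conditions for I = {0, 2} in ℤ_26:
(1) I is an additive subgroup? No
(2) For r ∈ ℤ_26 and a ∈ I: r·a ∈ I? No  [counterexample: r=2, a=2, r·a mod 26 = 4 ∉ I]

No, I is not an ideal of ℤ_26


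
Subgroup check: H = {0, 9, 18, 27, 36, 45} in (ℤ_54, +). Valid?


Subgroup test for H = {0, 9, 18, 27, 36, 45} in (ℤ_54, +):
(1) 0 ∈ H? Yes
(2) Closure: for all a,b ∈ H, (a+b) mod 54 ∈ H? Yes
(3) Inverses: for all a ∈ H, -a mod 54 ∈ H? Yes

Yes, H is a subgroup of ℤ_54


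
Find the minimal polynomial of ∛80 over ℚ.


∛80 satisfies x³ - 80 = 0, irreducible over ℚ (no rational root; 80 is not a perfect cube)

Minimal polynomial: x³ - 80


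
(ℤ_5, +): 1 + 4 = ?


Operation: addition mod 5
1 + 4 = (a + b) mod 5 with a = 1, b = 4

1 + 4 = 0


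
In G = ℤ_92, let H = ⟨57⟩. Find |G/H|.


|⟨57⟩| = n / gcd(57, 92) = 92 / 1 = 92
H is normal (ℤ_92 is abelian).
|G/H| = |G| / |H| = 92 / 92 = 1

|G/H| = 1


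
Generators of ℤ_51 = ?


g generates ℤ_n iff gcd(g,n) = 1
Prime factors of 51: 3, 17
Generators are g ∈ {1,...,50} not divisible by any of these primes.
Generators: {1, 2, 4, 5, 7, 8, 10, 11, 13, 14, 16, 19, 20, 22, 23, 25, 26, 28, 29, 31, 32, 35, 37, 38, 40, 41, 43, 44, 46, 47, 49, 50}
Number of generators = φ(51) = 32

Generators of ℤ_51 = {1, 2, 4, 5, 7, 8, 10, 11, 13, 14, 16, 19, 20, 22, 23, 25, 26, 28, 29, 31, 32, 35, 37, 38, 40, 41, 43, 44, 46, 47, 49, 50}


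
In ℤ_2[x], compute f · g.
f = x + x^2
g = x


Expand and collect like terms; reduce coefficients mod 2:
x^0: 0·0 = 0 ≡ 0 (mod 2)
x^1: 0·1 + 1·0 = 0 ≡ 0 (mod 2)
x^2: 1·1 + 1·0 = 1 ≡ 1 (mod 2)
x^3: 1·1 = 1 ≡ 1 (mod 2)
Result: x^2 + x^3

f · g = x^2 + x^3


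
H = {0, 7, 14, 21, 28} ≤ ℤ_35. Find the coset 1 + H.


1 + H = {1 + h (mod 35) : h ∈ H}
1+0=1, 1+7=8, 1+14=15, 1+21=22, 1+28=29

1 + H = {1, 8, 15, 22, 29}


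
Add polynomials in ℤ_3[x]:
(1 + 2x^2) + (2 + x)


Add coefficients mod 3:
x^0: 1 + 2 = 0 (mod 3)
x^1: 0 + 1 = 1 (mod 3)
x^2: 2 + 0 = 2 (mod 3)
Result: x + 2x^2

f + g = x + 2x^2


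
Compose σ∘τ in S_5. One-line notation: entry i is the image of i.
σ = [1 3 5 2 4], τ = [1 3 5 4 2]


σ∘τ: apply τ first, then σ
1 →τ 1 →σ 1
2 →τ 3 →σ 5
3 →τ 5 →σ 4
4 →τ 4 →σ 2
5 →τ 2 →σ 3

σ∘τ = [1 5 4 2 3]


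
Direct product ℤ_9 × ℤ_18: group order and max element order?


|ℤ_9 × ℤ_18| = 9 × 18 = 162
Max element order = lcm(9,18) = 18
Cyclic? No (gcd=9)

|ℤ_9×ℤ_18| = 162, max element order = 18


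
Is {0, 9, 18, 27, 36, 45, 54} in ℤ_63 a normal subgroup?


H = {0, 9, 18, 27, 36, 45, 54} in ℤ_63
ℤ_63 is abelian; every subgroup of an abelian group is normal

Yes, normal subgroup


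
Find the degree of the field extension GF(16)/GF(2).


GF(16) = GF(2^4), so the extension degree is 4

[GF(16)/GF(2)] = 4


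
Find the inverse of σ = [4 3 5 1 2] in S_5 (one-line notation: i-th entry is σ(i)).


To find σ⁻¹, swap domain and range:
σ(1) = 4 → σ⁻¹(4) = 1
σ(2) = 3 → σ⁻¹(3) = 2
σ(3) = 5 → σ⁻¹(5) = 3
σ(4) = 1 → σ⁻¹(1) = 4
σ(5) = 2 → σ⁻¹(2) = 5

σ⁻¹ = [4 5 2 1 3]


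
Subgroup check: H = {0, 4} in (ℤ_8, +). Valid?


Subgroup test for H = {0, 4} in (ℤ_8, +):
(1) 0 ∈ H? Yes
(2) Closure: for all a,b ∈ H, (a+b) mod 8 ∈ H? Yes
(3) Inverses: for all a ∈ H, -a mod 8 ∈ H? Yes

Yes, H is a subgroup of ℤ_8


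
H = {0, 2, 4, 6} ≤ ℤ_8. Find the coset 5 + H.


5 + H = {5 + h (mod 8) : h ∈ H}
5+0=5, 5+2=7, 5+4=1, 5+6=3
5 + H = {1, 3, 5, 7} = 1 + H

5 + H = {1, 3, 5, 7}


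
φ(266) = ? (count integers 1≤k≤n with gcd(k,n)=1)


Factor n: 266 = 2 × 7 × 19
φ(n) = n · ∏(1 - 1/p) over distinct primes p | n
φ(266) = 266 · (1 - 1/2) · (1 - 1/7) · (1 - 1/19) = 108

φ(266) = 108


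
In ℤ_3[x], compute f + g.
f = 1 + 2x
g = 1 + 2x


Add coefficients mod 3:
x^0: 1 + 1 = 2 (mod 3)
x^1: 2 + 2 = 1 (mod 3)
Result: 2 + x

f + g = 2 + x


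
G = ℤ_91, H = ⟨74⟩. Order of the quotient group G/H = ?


|⟨74⟩| = n / gcd(74, 91) = 91 / 1 = 91
H is normal (ℤ_91 is abelian).
|G/H| = |G| / |H| = 91 / 91 = 1

|G/H| = 1


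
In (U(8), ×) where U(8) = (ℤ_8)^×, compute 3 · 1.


Operation: multiplication mod 8
3 · 1 = (a × b) mod 8 with a = 3, b = 1

3 · 1 = 3


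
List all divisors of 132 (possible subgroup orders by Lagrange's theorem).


Lagrange's theorem: |H| divides |G|
|G| = 132
Divisors of 132: 1, 2, 3, 4, 6, 11, 12, 22, 33, 44, 66, 132

Possible subgroup orders: {1, 2, 3, 4, 6, 11, 12, 22, 33, 44, 66, 132}


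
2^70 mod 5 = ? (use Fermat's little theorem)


Fermat's little theorem: if p is prime and gcd(a,p)=1, then a^(p-1) ≡ 1 (mod p)
p = 5 is prime, gcd(2,5) = 1
Reduce exponent: 70 mod 4 = 2
So 2^70 ≡ 2^2 (mod 5)
2^2 mod 5 = 4

2^70 ≡ 4 (mod 5)


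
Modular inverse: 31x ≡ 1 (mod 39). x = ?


Use the extended Euclidean algorithm to write 1 = 31·s + 39·t; then s mod 39 is the inverse.
Euclidean algorithm:
  31 = 0·39 + 31
  39 = 1·31 + 8
  31 = 3·8 + 7
  8 = 1·7 + 1
  7 = 7·1 + 0
gcd(31,39) = 1
Back-substitution gives: 31·(-5) + 39·(4) = 1
So 31⁻¹ ≡ -5 ≡ 34 (mod 39)
Check: 31 × 34 = 1054 ≡ 1 (mod 39) ✓

31⁻¹ ≡ 34 (mod 39)


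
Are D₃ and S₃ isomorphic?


Comparing D₃ and S₃:
Both are the unique non-abelian group of order 6

Yes, D₃ ≅ S₃


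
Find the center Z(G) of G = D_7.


Z(G) = {g ∈ G | gx = xg for all x ∈ G}
For odd n, Z(D_n) = {e}: no nontrivial rotation commutes with all reflections

Z(D_7) = {e}


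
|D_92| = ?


|D_n| = 2n (n rotations and n reflections)
|D_92| = 2×92 = 184

|D_92| = 184


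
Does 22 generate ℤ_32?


g generates ℤ_n iff gcd(g, n) = 1
gcd(22, 32) = 2
Since gcd = 2 ≠ 1, ⟨22⟩ has order 16 < 32, so 22 is not a generator.

No, 22 does not generate ℤ_32


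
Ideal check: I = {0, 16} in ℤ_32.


Check ideal conditions for I = {0, 16} in ℤ_32:
(1) I is an additive subgroup? Yes
(2) For r ∈ ℤ_32 and a ∈ I: r·a ∈ I? Yes

Yes, I is an ideal of ℤ_32


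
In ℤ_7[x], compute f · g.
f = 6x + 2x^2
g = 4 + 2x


Expand and collect like terms; reduce coefficients mod 7:
x^0: 0·4 = 0 ≡ 0 (mod 7)
x^1: 0·2 + 6·4 = 24 ≡ 3 (mod 7)
x^2: 6·2 + 2·4 = 20 ≡ 6 (mod 7)
x^3: 2·2 = 4 ≡ 4 (mod 7)
Result: 3x + 6x^2 + 4x^3

f · g = 3x + 6x^2 + 4x^3


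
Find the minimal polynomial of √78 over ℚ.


√78 satisfies x² - 78 = 0, irreducible over ℚ since 78 is squarefree

Minimal polynomial: x² - 78


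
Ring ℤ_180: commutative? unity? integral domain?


ℤ_180 is a commutative ring with unity 1; 180 = 2×90 is composite, so 2·90 ≡ 0 gives zero divisors (not an integral domain)
Commutative: Yes
Integral domain: No
Has unity: Yes

ℤ_180: Commutative=Yes, Unity=Yes


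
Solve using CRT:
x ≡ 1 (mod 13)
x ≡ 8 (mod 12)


m₁ = 13, m₂ = 12, gcd = 1, so CRT applies. M = m₁·m₂ = 156
Let M₁ = M/m₁ = 12, M₂ = M/m₂ = 13
Find y₁ ≡ M₁⁻¹ (mod m₁): 12⁻¹ ≡ 12 (mod 13)
Find y₂ ≡ M₂⁻¹ (mod m₂): 13⁻¹ ≡ 1 (mod 12)
x = a₁·M₁·y₁ + a₂·M₂·y₂ = 1·12·12 + 8·13·1 = 248
Reduce mod 156: x ≡ 92
Check: 92 mod 13 = 1 ✓, 92 mod 12 = 8 ✓

x ≡ 92 (mod 156)


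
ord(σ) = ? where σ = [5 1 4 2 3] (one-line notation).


Cycle decomposition: (1 5 3 4 2)
Cycle lengths: 5
Order = lcm(5) = 5

ord(σ) = 5


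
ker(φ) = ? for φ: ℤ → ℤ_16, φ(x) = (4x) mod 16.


Kernel = preimage of identity
ker(φ) = {x ∈ ℤ : 4x ≡ 0 (mod 16)}. gcd(4,16) = 4, so 4x ≡ 0 (mod 16) ⟺ x ≡ 0 (mod 16/4 = 4). Hence ker(φ) = 4ℤ

ker(φ) = 4ℤ


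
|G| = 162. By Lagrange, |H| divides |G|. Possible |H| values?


Lagrange's theorem: |H| divides |G|
|G| = 162
Divisors of 162: 1, 2, 3, 6, 9, 18, 27, 54, 81, 162

Possible subgroup orders: {1, 2, 3, 6, 9, 18, 27, 54, 81, 162}


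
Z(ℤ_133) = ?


Z(G) = {g ∈ G | gx = xg for all x ∈ G}
ℤ_133 is abelian, so Z(G) = G

Z(ℤ_133) = ℤ_133


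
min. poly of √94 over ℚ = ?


√94 satisfies x² - 94 = 0, irreducible over ℚ since 94 is squarefree

Minimal polynomial: x² - 94


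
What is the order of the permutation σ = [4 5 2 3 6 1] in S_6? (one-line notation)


Cycle decomposition: (1 4 3 2 5 6)
Cycle lengths: 6
Order = lcm(6) = 6

ord(σ) = 6


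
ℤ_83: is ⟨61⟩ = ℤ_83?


g generates ℤ_n iff gcd(g, n) = 1
gcd(61, 83) = 1
Since gcd = 1, 61 is a generator.

Yes, 61 generates ℤ_83


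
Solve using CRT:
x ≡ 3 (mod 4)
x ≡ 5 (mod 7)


m₁ = 4, m₂ = 7, gcd = 1, so CRT applies. M = m₁·m₂ = 28
Let M₁ = M/m₁ = 7, M₂ = M/m₂ = 4
Find y₁ ≡ M₁⁻¹ (mod m₁): 7⁻¹ ≡ 3 (mod 4)
Find y₂ ≡ M₂⁻¹ (mod m₂): 4⁻¹ ≡ 2 (mod 7)
x = a₁·M₁·y₁ + a₂·M₂·y₂ = 3·7·3 + 5·4·2 = 103
Reduce mod 28: x ≡ 19
Check: 19 mod 4 = 3 ✓, 19 mod 7 = 5 ✓

x ≡ 19 (mod 28)


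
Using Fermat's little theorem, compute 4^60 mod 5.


Fermat's little theorem: if p is prime and gcd(a,p)=1, then a^(p-1) ≡ 1 (mod p)
p = 5 is prime, gcd(4,5) = 1
Reduce exponent: 60 mod 4 = 0
So 4^60 ≡ 4^0 (mod 5)
4^0 = 1

4^60 ≡ 1 (mod 5)
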